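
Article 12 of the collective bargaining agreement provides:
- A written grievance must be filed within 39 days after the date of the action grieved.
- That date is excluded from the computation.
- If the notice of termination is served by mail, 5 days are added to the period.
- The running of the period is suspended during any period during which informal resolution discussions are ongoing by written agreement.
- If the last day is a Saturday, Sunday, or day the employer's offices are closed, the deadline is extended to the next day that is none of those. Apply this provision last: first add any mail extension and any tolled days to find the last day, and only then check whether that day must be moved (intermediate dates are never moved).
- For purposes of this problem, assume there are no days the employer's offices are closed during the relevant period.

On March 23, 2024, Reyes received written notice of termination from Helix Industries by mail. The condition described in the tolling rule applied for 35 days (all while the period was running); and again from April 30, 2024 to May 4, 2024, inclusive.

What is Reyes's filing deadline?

June 17, 2024

39 days after March 23, 2024 is May 1, 2024.
Service was by mail, adding 5 days: May 1, 2024 + 5 days = May 6, 2024.
Tolling adds 35 days: May 6, 2024 + 35 days = June 10, 2024.
From April 30, 2024 through May 4, 2024 inclusive is 5 days; tolling adds 5 days: June 10, 2024 + 5 days = June 15, 2024.
June 15, 2024 is Saturday; June 16, 2024 is Sunday. The next qualifying day is June 17, 2024.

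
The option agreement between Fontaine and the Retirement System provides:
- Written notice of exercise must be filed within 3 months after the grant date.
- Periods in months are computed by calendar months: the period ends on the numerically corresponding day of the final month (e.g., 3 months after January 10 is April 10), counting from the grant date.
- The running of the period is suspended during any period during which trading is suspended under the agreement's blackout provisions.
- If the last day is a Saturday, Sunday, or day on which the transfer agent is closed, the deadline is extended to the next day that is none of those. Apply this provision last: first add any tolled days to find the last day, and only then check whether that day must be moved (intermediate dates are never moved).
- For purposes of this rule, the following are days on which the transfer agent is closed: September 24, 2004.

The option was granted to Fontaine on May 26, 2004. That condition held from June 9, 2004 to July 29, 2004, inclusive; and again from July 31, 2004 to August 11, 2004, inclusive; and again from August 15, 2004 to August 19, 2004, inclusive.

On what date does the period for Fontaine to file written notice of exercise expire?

3 months after May 26, 2004 is August 26, 2004.
From June 9, 2004 through July 29, 2004 inclusive is 51 days; tolling adds 51 days: August 26, 2004 + 51 days = October 16, 2004.
From July 31, 2004 through August 11, 2004 inclusive is 12 days; tolling adds 12 days: October 16, 2004 + 12 days = October 28, 2004.
From August 15, 2004 through August 19, 2004 inclusive is 5 days; tolling adds 5 days: October 28, 2004 + 5 days = November 2, 2004.
November 2, 2004 is a Tuesday and not a day on which the transfer agent is closed, so no extension applies.

November 2, 2004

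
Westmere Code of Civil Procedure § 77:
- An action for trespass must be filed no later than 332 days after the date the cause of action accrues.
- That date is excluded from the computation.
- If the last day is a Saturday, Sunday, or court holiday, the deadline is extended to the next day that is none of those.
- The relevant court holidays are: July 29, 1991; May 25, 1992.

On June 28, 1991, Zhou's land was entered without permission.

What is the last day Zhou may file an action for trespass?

332 days after June 28, 1991 is May 25, 1992.
May 25, 1992 is a listed holiday. The next qualifying day is May 26, 1992.

May 26, 1992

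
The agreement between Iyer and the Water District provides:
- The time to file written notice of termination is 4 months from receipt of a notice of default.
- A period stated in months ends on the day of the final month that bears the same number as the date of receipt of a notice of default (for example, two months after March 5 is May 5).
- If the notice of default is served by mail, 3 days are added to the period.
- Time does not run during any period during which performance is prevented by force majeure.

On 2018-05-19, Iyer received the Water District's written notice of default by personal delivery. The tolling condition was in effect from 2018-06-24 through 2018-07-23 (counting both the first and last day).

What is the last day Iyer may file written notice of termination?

4 months after 2018-05-19 is September 19, 2018.
Service was not by mail, so no mail extension applies.
From June 24, 2018 through July 23, 2018 inclusive is 30 days; tolling adds 30 days: September 19, 2018 + 30 days = October 19, 2018.

October 19, 2018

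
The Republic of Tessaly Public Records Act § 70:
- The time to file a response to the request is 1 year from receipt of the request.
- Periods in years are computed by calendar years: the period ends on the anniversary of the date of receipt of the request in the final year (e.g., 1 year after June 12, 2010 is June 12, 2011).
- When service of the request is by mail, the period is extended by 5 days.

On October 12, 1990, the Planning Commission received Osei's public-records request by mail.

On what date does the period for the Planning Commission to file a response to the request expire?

1 year after October 12, 1990 is October 12, 1991.
Service was by mail, adding 5 days: October 12, 1991 + 5 days = October 17, 1991.

October 17, 1991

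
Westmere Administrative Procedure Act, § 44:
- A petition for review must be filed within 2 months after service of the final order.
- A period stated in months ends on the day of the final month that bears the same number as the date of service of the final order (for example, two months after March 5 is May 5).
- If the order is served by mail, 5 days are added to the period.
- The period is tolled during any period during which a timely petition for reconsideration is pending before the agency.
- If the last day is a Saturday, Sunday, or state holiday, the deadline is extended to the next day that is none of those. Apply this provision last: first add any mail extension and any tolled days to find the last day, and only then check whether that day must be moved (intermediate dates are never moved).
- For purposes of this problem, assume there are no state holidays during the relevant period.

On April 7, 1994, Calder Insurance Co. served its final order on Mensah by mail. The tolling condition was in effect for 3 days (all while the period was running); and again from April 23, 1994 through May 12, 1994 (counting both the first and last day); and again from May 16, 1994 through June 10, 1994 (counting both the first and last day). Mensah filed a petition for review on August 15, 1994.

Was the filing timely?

2 months after April 7, 1994 is June 7, 1994.
Service was by mail, adding 5 days: June 7, 1994 + 5 days = June 12, 1994.
Tolling adds 3 days: June 12, 1994 + 3 days = June 15, 1994.
From April 23, 1994 through May 12, 1994 inclusive is 20 days; tolling adds 20 days: June 15, 1994 + 20 days = July 5, 1994.
From May 16, 1994 through June 10, 1994 inclusive is 26 days; tolling adds 26 days: July 5, 1994 + 26 days = July 31, 1994.
July 31, 1994 is Sunday. The next qualifying day is August 1, 1994.
The deadline is August 1, 1994; the filing on August 15, 1994 is after that date.

No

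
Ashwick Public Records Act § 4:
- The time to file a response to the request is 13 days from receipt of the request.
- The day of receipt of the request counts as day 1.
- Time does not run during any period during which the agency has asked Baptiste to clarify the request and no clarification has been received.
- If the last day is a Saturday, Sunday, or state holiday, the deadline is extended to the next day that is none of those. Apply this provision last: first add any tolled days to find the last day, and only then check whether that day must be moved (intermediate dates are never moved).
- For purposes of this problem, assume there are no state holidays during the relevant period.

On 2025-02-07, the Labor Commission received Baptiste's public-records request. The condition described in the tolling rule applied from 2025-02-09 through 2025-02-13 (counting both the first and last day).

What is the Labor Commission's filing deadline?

Counting 2025-02-07 as day 1, day 13 is February 19, 2025.
From February 9, 2025 through February 13, 2025 inclusive is 5 days; tolling adds 5 days: February 19, 2025 + 5 days = February 24, 2025.
February 24, 2025 is a Monday and not a state holiday, so no extension applies.

February 24, 2025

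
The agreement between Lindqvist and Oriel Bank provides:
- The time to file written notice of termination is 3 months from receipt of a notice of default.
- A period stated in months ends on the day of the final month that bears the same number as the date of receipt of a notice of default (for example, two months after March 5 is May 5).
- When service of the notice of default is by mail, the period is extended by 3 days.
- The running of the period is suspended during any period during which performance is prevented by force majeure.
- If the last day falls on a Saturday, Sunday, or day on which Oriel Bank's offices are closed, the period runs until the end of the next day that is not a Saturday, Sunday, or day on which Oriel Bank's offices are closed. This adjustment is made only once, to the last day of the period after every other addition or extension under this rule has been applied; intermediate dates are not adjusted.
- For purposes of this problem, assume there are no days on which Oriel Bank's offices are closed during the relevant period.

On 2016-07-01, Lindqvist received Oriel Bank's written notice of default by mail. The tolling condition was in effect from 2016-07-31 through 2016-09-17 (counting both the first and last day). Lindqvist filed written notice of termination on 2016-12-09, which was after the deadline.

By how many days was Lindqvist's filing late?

3 months after 2016-07-01 is October 1, 2016.
Service was by mail, adding 3 days: October 1, 2016 + 3 days = October 4, 2016.
From July 31, 2016 through September 17, 2016 inclusive is 49 days; tolling adds 49 days: October 4, 2016 + 49 days = November 22, 2016.
November 22, 2016 is a Tuesday and not a day on which Oriel Bank's offices are closed, so no extension applies.
The deadline is November 22, 2016; from November 22, 2016 to December 9, 2016 is 17 days.

17 days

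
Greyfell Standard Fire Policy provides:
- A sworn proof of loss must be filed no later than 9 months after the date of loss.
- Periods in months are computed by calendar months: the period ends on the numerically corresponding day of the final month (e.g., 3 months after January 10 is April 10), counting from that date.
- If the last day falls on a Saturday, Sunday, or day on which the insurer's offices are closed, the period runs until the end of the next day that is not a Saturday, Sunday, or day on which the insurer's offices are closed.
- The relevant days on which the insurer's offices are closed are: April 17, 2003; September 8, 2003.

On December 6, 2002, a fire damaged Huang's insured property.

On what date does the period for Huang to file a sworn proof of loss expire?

September 9, 2003

9 months after December 6, 2002 is September 6, 2003.
September 6, 2003 is Saturday; September 7, 2003 is Sunday; September 8, 2003 is a listed holiday. The next qualifying day is September 9, 2003.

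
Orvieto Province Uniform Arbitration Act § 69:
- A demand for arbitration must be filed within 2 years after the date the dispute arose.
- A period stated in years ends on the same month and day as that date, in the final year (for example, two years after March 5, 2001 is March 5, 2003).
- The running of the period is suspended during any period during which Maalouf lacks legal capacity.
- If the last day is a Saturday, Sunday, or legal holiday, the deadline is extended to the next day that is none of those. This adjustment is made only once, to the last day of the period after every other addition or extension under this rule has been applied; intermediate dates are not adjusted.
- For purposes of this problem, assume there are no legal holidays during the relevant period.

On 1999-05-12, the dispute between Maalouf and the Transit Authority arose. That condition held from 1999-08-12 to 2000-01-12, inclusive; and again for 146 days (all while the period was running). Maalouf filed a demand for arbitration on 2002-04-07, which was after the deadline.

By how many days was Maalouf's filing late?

2 years after 1999-05-12 is May 12, 2001.
From August 12, 1999 through January 12, 2000 inclusive is 154 days; tolling adds 154 days: May 12, 2001 + 154 days = October 13, 2001.
Tolling adds 146 days: October 13, 2001 + 146 days = March 8, 2002.
March 8, 2002 is a Friday and not a legal holiday, so no extension applies.
The deadline is March 8, 2002; from March 8, 2002 to April 7, 2002 is 30 days.

30 days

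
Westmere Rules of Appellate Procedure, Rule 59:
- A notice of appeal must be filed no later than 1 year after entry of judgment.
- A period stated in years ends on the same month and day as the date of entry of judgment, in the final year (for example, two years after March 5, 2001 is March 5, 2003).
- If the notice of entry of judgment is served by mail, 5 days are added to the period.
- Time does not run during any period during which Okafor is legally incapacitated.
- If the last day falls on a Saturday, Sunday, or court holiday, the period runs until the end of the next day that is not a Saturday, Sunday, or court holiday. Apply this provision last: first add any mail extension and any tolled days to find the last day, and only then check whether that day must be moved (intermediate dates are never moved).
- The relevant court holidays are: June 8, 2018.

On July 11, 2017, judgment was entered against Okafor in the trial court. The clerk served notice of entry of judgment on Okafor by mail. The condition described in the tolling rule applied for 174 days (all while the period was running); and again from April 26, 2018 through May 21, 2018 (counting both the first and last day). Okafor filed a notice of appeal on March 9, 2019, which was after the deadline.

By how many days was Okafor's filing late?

1 year after July 11, 2017 is July 11, 2018.
Service was by mail, adding 5 days: July 11, 2018 + 5 days = July 16, 2018.
Tolling adds 174 days: July 16, 2018 + 174 days = January 6, 2019.
From April 26, 2018 through May 21, 2018 inclusive is 26 days; tolling adds 26 days: January 6, 2019 + 26 days = February 1, 2019.
February 1, 2019 is a Friday and not a court holiday, so no extension applies.
The deadline is February 1, 2019; from February 1, 2019 to March 9, 2019 is 36 days.

36 days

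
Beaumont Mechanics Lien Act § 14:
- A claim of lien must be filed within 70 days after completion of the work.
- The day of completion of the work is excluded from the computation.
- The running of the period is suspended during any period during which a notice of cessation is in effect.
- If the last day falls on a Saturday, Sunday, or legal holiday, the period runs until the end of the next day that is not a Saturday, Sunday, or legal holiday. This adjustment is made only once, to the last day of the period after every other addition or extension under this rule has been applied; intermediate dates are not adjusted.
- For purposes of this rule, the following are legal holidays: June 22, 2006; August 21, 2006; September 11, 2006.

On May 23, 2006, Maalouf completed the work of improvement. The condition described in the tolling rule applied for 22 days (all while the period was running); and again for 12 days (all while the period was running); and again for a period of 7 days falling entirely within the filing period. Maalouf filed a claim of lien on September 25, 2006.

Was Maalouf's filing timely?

70 days after May 23, 2006 is August 1, 2006.
Tolling adds 22 days: August 1, 2006 + 22 days = August 23, 2006.
Tolling adds 12 days: August 23, 2006 + 12 days = September 4, 2006.
Tolling adds 7 days: September 4, 2006 + 7 days = September 11, 2006.
September 11, 2006 is a listed holiday. The next qualifying day is September 12, 2006.
The deadline is September 12, 2006; the filing on September 25, 2006 is after that date.

No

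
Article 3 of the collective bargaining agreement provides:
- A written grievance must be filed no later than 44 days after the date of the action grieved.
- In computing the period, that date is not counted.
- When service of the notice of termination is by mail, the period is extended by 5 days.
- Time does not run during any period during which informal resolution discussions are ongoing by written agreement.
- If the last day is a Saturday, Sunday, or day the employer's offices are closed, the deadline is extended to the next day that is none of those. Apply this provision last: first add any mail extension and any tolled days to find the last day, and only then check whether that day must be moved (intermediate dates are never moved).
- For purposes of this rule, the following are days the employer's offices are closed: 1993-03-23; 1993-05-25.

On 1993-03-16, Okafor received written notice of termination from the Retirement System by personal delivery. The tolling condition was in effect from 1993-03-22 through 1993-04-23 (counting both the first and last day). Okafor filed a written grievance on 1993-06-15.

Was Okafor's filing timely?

No

44 days after 1993-03-16 is April 29, 1993.
Service was not by mail, so no mail extension applies.
From March 22, 1993 through April 23, 1993 inclusive is 33 days; tolling adds 33 days: April 29, 1993 + 33 days = June 1, 1993.
June 1, 1993 is a Tuesday and not a day the employer's offices are closed, so no extension applies.
The deadline is June 1, 1993; the filing on June 15, 1993 is after that date.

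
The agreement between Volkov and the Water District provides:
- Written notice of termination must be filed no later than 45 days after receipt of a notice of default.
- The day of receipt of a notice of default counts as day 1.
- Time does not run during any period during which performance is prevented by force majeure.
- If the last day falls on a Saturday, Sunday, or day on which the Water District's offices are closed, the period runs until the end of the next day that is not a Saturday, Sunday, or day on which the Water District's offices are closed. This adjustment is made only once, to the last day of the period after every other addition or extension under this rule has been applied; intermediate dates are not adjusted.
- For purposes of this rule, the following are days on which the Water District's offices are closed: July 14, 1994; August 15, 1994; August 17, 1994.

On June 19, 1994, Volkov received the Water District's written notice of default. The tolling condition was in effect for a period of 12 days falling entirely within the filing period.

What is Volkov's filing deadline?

August 16, 1994

Counting June 19, 1994 as day 1, day 45 is August 2, 1994.
Tolling adds 12 days: August 2, 1994 + 12 days = August 14, 1994.
August 14, 1994 is Sunday; August 15, 1994 is a listed holiday. The next qualifying day is August 16, 1994.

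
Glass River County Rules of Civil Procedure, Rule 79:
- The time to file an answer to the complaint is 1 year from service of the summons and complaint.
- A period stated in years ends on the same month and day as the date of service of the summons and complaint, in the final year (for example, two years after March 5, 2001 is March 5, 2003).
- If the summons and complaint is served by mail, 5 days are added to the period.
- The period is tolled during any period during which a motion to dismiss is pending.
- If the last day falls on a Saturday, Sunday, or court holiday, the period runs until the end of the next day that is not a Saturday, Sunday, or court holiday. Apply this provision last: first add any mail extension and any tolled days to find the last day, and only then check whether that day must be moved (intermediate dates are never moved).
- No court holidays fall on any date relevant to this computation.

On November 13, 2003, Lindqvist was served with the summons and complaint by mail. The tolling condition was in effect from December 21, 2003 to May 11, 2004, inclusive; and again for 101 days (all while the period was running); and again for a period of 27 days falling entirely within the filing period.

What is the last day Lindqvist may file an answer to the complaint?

August 16, 2005

1 year after November 13, 2003 is November 13, 2004.
Service was by mail, adding 5 days: November 13, 2004 + 5 days = November 18, 2004.
From December 21, 2003 through May 11, 2004 inclusive is 143 days; tolling adds 143 days: November 18, 2004 + 143 days = April 10, 2005.
Tolling adds 101 days: April 10, 2005 + 101 days = July 20, 2005.
Tolling adds 27 days: July 20, 2005 + 27 days = August 16, 2005.
August 16, 2005 is a Tuesday and not a court holiday, so no extension applies.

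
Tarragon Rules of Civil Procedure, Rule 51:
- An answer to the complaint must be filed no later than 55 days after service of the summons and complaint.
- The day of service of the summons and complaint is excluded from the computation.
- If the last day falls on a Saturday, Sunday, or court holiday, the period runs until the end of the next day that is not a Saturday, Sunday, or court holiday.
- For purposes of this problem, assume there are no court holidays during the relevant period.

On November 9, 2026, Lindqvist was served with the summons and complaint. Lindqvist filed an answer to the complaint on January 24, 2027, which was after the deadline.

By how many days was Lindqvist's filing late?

55 days after November 9, 2026 is January 3, 2027.
January 3, 2027 is Sunday. The next qualifying day is January 4, 2027.
The deadline is January 4, 2027; from January 4, 2027 to January 24, 2027 is 20 days.

20 days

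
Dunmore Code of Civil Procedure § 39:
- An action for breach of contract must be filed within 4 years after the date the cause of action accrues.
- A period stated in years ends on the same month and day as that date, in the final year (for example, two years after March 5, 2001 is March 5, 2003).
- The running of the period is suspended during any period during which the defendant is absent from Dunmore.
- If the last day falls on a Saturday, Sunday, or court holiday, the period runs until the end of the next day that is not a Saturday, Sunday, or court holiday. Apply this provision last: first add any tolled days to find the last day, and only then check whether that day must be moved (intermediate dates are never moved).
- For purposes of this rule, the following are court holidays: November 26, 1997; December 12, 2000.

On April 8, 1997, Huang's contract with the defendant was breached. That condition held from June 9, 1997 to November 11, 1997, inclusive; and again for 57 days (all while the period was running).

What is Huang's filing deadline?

4 years after April 8, 1997 is April 8, 2001.
From June 9, 1997 through November 11, 1997 inclusive is 156 days; tolling adds 156 days: April 8, 2001 + 156 days = September 11, 2001.
Tolling adds 57 days: September 11, 2001 + 57 days = November 7, 2001.
November 7, 2001 is a Wednesday and not a court holiday, so no extension applies.

November 7, 2001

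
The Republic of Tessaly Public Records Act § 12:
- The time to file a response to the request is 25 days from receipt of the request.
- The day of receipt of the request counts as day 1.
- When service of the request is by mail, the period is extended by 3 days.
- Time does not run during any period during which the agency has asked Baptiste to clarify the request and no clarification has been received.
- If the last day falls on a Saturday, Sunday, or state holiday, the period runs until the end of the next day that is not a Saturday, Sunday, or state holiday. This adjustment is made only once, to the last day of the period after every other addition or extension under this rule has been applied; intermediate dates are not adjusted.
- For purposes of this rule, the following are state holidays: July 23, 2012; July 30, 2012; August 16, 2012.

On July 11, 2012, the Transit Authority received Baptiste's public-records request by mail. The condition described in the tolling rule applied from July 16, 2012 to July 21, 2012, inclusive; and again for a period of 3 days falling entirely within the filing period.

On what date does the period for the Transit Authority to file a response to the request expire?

Counting July 11, 2012 as day 1, day 25 is August 4, 2012.
Service was by mail, adding 3 days: August 4, 2012 + 3 days = August 7, 2012.
From July 16, 2012 through July 21, 2012 inclusive is 6 days; tolling adds 6 days: August 7, 2012 + 6 days = August 13, 2012.
Tolling adds 3 days: August 13, 2012 + 3 days = August 16, 2012.
August 16, 2012 is a listed holiday. The next qualifying day is August 17, 2012.

August 17, 2012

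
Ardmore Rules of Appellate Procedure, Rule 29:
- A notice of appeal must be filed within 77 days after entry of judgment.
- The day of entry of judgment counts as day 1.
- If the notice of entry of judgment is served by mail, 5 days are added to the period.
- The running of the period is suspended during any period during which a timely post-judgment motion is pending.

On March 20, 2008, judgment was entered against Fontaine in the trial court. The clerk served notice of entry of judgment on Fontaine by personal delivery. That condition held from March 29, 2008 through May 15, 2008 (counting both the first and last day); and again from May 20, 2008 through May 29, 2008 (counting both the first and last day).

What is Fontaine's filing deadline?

August 1, 2008

Counting March 20, 2008 as day 1, day 77 is June 4, 2008.
Service was not by mail, so no mail extension applies.
From March 29, 2008 through May 15, 2008 inclusive is 48 days; tolling adds 48 days: June 4, 2008 + 48 days = July 22, 2008.
From May 20, 2008 through May 29, 2008 inclusive is 10 days; tolling adds 10 days: July 22, 2008 + 10 days = August 1, 2008.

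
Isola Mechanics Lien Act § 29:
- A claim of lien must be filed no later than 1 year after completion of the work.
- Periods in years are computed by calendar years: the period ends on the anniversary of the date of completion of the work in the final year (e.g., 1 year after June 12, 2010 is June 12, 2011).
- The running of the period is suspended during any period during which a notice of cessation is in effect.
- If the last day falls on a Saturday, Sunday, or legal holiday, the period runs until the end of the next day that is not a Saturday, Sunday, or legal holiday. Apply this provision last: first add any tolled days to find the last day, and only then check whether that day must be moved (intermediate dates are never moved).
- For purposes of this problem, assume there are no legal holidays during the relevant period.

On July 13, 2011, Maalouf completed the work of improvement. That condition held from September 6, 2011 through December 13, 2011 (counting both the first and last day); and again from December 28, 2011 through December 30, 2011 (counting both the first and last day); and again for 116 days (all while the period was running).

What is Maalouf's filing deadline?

February 18, 2013

1 year after July 13, 2011 is July 13, 2012.
From September 6, 2011 through December 13, 2011 inclusive is 99 days; tolling adds 99 days: July 13, 2012 + 99 days = October 20, 2012.
From December 28, 2011 through December 30, 2011 inclusive is 3 days; tolling adds 3 days: October 20, 2012 + 3 days = October 23, 2012.
Tolling adds 116 days: October 23, 2012 + 116 days = February 16, 2013.
February 16, 2013 is Saturday; February 17, 2013 is Sunday. The next qualifying day is February 18, 2013.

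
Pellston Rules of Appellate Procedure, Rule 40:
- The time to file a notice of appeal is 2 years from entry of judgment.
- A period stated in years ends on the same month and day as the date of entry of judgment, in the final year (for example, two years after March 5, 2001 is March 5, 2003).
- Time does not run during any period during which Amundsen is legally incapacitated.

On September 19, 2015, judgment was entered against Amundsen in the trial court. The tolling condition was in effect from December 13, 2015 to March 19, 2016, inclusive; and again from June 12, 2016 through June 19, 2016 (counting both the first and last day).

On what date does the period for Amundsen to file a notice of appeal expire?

January 3, 2018

2 years after September 19, 2015 is September 19, 2017.
From December 13, 2015 through March 19, 2016 inclusive is 98 days; tolling adds 98 days: September 19, 2017 + 98 days = December 26, 2017.
From June 12, 2016 through June 19, 2016 inclusive is 8 days; tolling adds 8 days: December 26, 2017 + 8 days = January 3, 2018.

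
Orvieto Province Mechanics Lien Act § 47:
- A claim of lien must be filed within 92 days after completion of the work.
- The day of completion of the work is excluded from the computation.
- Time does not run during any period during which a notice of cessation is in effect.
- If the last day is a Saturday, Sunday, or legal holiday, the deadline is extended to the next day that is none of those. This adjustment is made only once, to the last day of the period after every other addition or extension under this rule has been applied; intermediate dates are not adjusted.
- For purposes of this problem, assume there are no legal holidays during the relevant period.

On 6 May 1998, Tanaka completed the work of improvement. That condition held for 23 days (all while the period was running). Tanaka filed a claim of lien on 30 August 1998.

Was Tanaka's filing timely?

92 days after 6 May 1998 is August 6, 1998.
Tolling adds 23 days: August 6, 1998 + 23 days = August 29, 1998.
August 29, 1998 is Saturday; August 30, 1998 is Sunday. The next qualifying day is August 31, 1998.
The deadline is August 31, 1998; the filing on August 30, 1998 is on or before that date.

Yes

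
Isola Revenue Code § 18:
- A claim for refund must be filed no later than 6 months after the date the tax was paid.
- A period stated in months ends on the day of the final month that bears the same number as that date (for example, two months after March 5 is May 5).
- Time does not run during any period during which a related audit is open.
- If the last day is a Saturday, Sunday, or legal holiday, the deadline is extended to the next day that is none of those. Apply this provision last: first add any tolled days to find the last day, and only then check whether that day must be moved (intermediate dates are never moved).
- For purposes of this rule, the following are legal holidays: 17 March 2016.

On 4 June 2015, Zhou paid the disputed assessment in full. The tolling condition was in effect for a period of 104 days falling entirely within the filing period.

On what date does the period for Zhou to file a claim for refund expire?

6 months after 4 June 2015 is December 4, 2015.
Tolling adds 104 days: December 4, 2015 + 104 days = March 17, 2016.
March 17, 2016 is a listed holiday. The next qualifying day is March 18, 2016.

March 18, 2016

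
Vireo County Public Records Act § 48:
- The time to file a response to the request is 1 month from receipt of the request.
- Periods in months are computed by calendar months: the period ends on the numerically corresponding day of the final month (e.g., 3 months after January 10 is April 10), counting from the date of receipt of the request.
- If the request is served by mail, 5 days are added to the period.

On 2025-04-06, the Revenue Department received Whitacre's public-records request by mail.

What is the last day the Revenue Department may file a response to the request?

May 11, 2025

1 month after 2025-04-06 is May 6, 2025.
Service was by mail, adding 5 days: May 6, 2025 + 5 days = May 11, 2025.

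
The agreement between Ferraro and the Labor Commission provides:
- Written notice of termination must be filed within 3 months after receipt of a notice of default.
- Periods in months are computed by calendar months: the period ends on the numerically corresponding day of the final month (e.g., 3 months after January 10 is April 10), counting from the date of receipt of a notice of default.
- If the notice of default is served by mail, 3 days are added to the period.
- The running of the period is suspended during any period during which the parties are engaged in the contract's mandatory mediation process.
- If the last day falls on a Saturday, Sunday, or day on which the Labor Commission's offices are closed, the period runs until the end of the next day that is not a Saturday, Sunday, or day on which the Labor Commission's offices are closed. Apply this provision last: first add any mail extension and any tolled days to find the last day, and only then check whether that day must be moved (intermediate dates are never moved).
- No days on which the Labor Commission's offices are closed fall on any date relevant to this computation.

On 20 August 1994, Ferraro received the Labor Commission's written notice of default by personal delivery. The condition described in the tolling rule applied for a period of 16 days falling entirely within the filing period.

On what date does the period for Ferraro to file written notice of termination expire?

December 6, 1994

3 months after 20 August 1994 is November 20, 1994.
Service was not by mail, so no mail extension applies.
Tolling adds 16 days: November 20, 1994 + 16 days = December 6, 1994.
December 6, 1994 is a Tuesday and not a day on which the Labor Commission's offices are closed, so no extension applies.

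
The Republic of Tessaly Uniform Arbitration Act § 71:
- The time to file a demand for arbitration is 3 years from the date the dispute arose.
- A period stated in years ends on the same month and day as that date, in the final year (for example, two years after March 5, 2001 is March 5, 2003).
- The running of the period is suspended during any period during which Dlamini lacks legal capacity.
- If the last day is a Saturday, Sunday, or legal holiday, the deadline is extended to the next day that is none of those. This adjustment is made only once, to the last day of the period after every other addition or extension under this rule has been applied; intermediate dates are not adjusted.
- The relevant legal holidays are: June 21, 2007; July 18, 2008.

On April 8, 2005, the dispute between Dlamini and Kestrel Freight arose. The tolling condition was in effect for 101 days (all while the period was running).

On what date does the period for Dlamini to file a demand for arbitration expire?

3 years after April 8, 2005 is April 8, 2008.
Tolling adds 101 days: April 8, 2008 + 101 days = July 18, 2008.
July 18, 2008 is a listed holiday; July 19, 2008 is Saturday; July 20, 2008 is Sunday. The next qualifying day is July 21, 2008.

July 21, 2008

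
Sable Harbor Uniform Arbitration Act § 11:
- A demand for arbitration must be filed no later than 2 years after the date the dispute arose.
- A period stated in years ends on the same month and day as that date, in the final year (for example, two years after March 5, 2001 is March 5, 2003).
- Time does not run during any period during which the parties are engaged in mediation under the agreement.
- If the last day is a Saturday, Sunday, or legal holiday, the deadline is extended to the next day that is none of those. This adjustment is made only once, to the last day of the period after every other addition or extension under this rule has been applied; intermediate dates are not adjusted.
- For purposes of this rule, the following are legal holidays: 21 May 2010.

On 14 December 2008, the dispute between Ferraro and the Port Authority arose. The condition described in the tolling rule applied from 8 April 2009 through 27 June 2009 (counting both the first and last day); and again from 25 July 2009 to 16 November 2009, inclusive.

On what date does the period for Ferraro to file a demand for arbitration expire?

2 years after 14 December 2008 is December 14, 2010.
From April 8, 2009 through June 27, 2009 inclusive is 81 days; tolling adds 81 days: December 14, 2010 + 81 days = March 5, 2011.
From July 25, 2009 through November 16, 2009 inclusive is 115 days; tolling adds 115 days: March 5, 2011 + 115 days = June 28, 2011.
June 28, 2011 is a Tuesday and not a legal holiday, so no extension applies.

June 28, 2011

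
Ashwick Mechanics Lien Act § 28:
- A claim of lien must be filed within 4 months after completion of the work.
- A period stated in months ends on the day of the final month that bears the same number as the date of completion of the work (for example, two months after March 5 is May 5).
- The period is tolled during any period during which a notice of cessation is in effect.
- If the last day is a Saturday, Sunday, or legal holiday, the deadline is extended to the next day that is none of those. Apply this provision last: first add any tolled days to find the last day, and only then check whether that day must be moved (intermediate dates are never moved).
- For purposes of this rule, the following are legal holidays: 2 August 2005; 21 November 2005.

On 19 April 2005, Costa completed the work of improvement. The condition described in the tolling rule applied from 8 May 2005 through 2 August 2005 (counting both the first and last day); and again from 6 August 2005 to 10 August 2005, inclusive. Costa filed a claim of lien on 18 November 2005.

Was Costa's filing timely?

Yes

4 months after 19 April 2005 is August 19, 2005.
From May 8, 2005 through August 2, 2005 inclusive is 87 days; tolling adds 87 days: August 19, 2005 + 87 days = November 14, 2005.
From August 6, 2005 through August 10, 2005 inclusive is 5 days; tolling adds 5 days: November 14, 2005 + 5 days = November 19, 2005.
November 19, 2005 is Saturday; November 20, 2005 is Sunday; November 21, 2005 is a listed holiday. The next qualifying day is November 22, 2005.
The deadline is November 22, 2005; the filing on November 18, 2005 is on or before that date.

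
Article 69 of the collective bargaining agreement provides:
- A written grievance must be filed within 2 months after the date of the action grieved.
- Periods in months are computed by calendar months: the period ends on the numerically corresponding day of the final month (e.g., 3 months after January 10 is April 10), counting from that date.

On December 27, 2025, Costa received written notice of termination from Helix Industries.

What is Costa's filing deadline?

2 months after December 27, 2025 is February 27, 2026.

February 27, 2026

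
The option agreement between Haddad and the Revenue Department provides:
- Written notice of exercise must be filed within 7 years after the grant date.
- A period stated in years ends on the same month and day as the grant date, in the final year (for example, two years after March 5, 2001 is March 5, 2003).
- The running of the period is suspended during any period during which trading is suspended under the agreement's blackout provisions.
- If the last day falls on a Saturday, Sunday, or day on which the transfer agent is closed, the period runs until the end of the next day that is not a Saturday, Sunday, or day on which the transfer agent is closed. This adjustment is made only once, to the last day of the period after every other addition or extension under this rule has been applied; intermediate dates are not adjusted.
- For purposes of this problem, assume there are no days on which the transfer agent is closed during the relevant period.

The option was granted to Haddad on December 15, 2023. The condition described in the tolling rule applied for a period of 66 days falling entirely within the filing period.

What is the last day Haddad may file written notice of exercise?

7 years after December 15, 2023 is December 15, 2030.
Tolling adds 66 days: December 15, 2030 + 66 days = February 19, 2031.
February 19, 2031 is a Wednesday and not a day on which the transfer agent is closed, so no extension applies.

February 19, 2031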